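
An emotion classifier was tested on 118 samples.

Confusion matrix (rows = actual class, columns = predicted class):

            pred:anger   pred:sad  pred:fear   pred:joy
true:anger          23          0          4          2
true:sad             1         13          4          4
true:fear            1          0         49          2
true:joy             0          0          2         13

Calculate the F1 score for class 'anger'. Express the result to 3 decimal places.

0.852

F1 score = 2·TP/(2·TP+FP+FN).
anger: TP=23, FP=1+1+0=2, FN=0+4+2=6 → 46/54 = 0.8519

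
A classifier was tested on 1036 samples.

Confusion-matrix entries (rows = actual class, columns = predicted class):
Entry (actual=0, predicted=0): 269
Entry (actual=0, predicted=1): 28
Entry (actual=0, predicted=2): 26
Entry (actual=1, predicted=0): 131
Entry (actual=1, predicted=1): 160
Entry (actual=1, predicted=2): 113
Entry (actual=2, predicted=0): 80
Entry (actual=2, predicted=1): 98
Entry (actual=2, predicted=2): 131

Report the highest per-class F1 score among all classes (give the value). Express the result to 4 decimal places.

Per-class F1 score (2·TP/(2·TP+FP+FN)):
  0: TP=269, FP=131+80=211, FN=28+26=54 → 538/803 = 0.66999
  1: TP=160, FP=28+98=126, FN=131+113=244 → 320/690 = 0.46377
  2: TP=131, FP=26+113=139, FN=80+98=178 → 262/579 = 0.45250
Highest is class '0' with F1 score = 0.6700.

0.6700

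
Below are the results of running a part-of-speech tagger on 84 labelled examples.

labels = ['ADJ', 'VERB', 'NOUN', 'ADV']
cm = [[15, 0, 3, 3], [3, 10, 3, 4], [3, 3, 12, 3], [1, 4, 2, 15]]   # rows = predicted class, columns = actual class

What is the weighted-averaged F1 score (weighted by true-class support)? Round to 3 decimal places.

0.621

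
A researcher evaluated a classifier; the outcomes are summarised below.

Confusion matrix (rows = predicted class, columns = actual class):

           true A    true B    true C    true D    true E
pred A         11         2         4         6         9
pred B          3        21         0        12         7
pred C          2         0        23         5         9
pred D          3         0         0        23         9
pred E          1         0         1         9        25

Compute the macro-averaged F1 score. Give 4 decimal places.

0.5567

Per-class F1 score (2·TP/(2·TP+FP+FN)):
  A: TP=11, FP=2+4+6+9=21, FN=3+2+3+1=9 → 22/52 = 0.42308
  B: TP=21, FP=3+0+12+7=22, FN=2+0+0+0=2 → 42/66 = 0.63636
  C: TP=23, FP=2+0+5+9=16, FN=4+0+0+1=5 → 46/67 = 0.68657
  D: TP=23, FP=3+0+0+9=12, FN=6+12+5+9=32 → 46/90 = 0.51111
  E: TP=25, FP=1+0+1+9=11, FN=9+7+9+9=34 → 50/95 = 0.52632
Macro-F1 score = mean = (0.42308 + 0.63636 + 0.68657 + 0.51111 + 0.52632) / 5 = 0.5567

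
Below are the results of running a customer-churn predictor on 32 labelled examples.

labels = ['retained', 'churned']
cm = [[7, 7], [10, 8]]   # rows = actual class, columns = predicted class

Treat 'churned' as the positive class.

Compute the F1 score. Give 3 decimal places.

Precision = TP/(TP+FP) = 8/15 = 0.5333
Recall = TP/(TP+FN) = 8/18 = 0.4444
F1 = 2·TP/(2·TP+FP+FN) = 16/33 = 0.485

0.485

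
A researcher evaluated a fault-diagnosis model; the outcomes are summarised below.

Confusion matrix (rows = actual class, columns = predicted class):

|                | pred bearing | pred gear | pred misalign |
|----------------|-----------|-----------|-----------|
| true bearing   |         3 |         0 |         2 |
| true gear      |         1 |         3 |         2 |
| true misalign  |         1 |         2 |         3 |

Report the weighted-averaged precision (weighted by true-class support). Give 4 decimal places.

0.5395

Per-class precision (TP/(TP+FP)):
  bearing: TP=3, FP=1+1=2 → 3/5 = 0.60000
  gear: TP=3, FP=0+2=2 → 3/5 = 0.60000
  misalign: TP=3, FP=2+2=4 → 3/7 = 0.42857
Weighted-precision = Σ (supportᵢ/N)·precisionᵢ with N=17: (5/17)·0.60000 + (6/17)·0.60000 + (6/17)·0.42857 = 0.5395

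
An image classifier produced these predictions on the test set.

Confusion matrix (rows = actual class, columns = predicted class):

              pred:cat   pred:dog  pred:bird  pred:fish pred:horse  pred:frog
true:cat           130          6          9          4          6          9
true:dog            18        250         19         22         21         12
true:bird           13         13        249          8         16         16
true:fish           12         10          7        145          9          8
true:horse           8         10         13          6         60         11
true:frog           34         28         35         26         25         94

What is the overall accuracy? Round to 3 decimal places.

Accuracy = trace / total = (130+250+249+145+60+94=928) / 1362 = 928/1362 = 0.681

0.681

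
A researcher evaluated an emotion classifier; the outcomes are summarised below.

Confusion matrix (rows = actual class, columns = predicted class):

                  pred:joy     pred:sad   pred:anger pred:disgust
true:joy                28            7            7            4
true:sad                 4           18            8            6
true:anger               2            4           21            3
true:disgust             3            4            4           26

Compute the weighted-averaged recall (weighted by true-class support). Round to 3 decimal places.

0.624

Per-class recall (TP/(TP+FN)):
  joy: TP=28, FN=7+7+4=18 → 28/46 = 0.6087
  sad: TP=18, FN=4+8+6=18 → 18/36 = 0.5000
  anger: TP=21, FN=2+4+3=9 → 21/30 = 0.7000
  disgust: TP=26, FN=3+4+4=11 → 26/37 = 0.7027
Weighted-recall = Σ (supportᵢ/N)·recallᵢ with N=149: (46/149)·0.6087 + (36/149)·0.5000 + (30/149)·0.7000 + (37/149)·0.7027 = 0.624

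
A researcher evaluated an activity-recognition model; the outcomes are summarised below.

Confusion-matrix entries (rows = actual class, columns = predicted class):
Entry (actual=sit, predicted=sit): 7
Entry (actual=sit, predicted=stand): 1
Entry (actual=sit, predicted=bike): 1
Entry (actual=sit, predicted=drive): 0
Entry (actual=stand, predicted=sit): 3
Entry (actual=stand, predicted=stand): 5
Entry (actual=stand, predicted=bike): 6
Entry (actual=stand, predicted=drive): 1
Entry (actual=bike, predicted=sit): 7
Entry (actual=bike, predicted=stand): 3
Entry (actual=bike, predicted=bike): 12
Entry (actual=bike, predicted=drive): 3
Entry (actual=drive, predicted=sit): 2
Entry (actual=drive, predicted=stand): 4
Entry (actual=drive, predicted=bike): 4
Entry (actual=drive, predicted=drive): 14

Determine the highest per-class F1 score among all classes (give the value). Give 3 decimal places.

Per-class F1 score (2·TP/(2·TP+FP+FN)):
  sit: TP=7, FP=3+7+2=12, FN=1+1+0=2 → 14/28 = 0.5000
  stand: TP=5, FP=1+3+4=8, FN=3+6+1=10 → 10/28 = 0.3571
  bike: TP=12, FP=1+6+4=11, FN=7+3+3=13 → 24/48 = 0.5000
  drive: TP=14, FP=0+1+3=4, FN=2+4+4=10 → 28/42 = 0.6667
Highest is class 'drive' with F1 score = 0.667.

0.667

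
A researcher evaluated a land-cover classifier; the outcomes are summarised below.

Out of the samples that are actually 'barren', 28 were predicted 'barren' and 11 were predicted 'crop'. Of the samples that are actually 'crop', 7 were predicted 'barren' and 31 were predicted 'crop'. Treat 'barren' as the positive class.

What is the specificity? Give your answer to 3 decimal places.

Specificity = TN/(TN+FP) = 31/(31+7) = 0.816

0.816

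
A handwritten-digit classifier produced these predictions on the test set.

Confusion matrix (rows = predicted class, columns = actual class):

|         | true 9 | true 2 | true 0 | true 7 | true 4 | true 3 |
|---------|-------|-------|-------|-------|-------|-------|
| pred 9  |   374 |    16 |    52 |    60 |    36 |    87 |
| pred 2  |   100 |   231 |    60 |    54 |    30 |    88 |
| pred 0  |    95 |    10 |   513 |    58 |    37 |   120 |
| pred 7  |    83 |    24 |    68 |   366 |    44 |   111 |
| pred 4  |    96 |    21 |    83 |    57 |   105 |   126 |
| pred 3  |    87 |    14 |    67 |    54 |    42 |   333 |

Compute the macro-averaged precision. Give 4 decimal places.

Per-class precision (TP/(TP+FP)):
  9: TP=374, FP=16+52+60+36+87=251 → 374/625 = 0.59840
  2: TP=231, FP=100+60+54+30+88=332 → 231/563 = 0.41030
  0: TP=513, FP=95+10+58+37+120=320 → 513/833 = 0.61585
  7: TP=366, FP=83+24+68+44+111=330 → 366/696 = 0.52586
  4: TP=105, FP=96+21+83+57+126=383 → 105/488 = 0.21516
  3: TP=333, FP=87+14+67+54+42=264 → 333/597 = 0.55779
Macro-precision = mean = (0.59840 + 0.41030 + 0.61585 + 0.52586 + 0.21516 + 0.55779) / 6 = 0.4872

0.4872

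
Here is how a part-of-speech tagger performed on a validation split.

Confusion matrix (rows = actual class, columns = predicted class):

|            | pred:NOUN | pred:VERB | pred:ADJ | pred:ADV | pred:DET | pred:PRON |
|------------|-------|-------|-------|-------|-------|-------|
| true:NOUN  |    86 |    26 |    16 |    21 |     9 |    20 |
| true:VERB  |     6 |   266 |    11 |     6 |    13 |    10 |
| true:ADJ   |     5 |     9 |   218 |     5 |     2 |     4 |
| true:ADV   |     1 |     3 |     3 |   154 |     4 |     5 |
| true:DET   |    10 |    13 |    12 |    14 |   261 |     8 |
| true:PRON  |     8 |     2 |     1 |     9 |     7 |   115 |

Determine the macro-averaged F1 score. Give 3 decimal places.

0.785

Per-class F1 score (2·TP/(2·TP+FP+FN)):
  NOUN: TP=86, FP=6+5+1+10+8=30, FN=26+16+21+9+20=92 → 172/294 = 0.5850
  VERB: TP=266, FP=26+9+3+13+2=53, FN=6+11+6+13+10=46 → 532/631 = 0.8431
  ADJ: TP=218, FP=16+11+3+12+1=43, FN=5+9+5+2+4=25 → 436/504 = 0.8651
  ADV: TP=154, FP=21+6+5+14+9=55, FN=1+3+3+4+5=16 → 308/379 = 0.8127
  DET: TP=261, FP=9+13+2+4+7=35, FN=10+13+12+14+8=57 → 522/614 = 0.8502
  PRON: TP=115, FP=20+10+4+5+8=47, FN=8+2+1+9+7=27 → 230/304 = 0.7566
Macro-F1 score = mean = (0.5850 + 0.8431 + 0.8651 + 0.8127 + 0.8502 + 0.7566) / 6 = 0.785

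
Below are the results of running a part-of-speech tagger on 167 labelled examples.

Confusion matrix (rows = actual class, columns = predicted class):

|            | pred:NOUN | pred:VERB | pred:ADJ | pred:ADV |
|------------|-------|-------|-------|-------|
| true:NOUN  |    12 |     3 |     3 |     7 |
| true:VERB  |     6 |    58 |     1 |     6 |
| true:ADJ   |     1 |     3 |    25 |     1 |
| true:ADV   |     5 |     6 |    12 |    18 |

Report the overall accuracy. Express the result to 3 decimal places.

Accuracy = trace / total = (12+58+25+18=113) / 167 = 113/167 = 0.677

0.677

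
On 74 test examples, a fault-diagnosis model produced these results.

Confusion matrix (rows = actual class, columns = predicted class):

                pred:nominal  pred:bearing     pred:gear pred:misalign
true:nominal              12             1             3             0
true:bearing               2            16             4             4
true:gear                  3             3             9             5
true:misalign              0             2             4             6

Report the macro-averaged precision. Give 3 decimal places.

Per-class precision (TP/(TP+FP)):
  nominal: TP=12, FP=2+3+0=5 → 12/17 = 0.7059
  bearing: TP=16, FP=1+3+2=6 → 16/22 = 0.7273
  gear: TP=9, FP=3+4+4=11 → 9/20 = 0.4500
  misalign: TP=6, FP=0+4+5=9 → 6/15 = 0.4000
Macro-precision = mean = (0.7059 + 0.7273 + 0.4500 + 0.4000) / 4 = 0.571

0.571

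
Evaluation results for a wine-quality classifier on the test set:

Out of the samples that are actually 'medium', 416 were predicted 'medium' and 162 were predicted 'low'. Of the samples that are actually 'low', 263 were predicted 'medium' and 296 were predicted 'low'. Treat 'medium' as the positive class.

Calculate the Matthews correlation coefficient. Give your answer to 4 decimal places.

MCC = (TP·TN − FP·FN) / √((TP+FP)(TP+FN)(TN+FP)(TN+FN))
Numerator = 416·296 − 263·162 = 80530
Denominator = √(679·578·559·458) = √100478906164 = 316984.0787
MCC = 80530 / 316984.0787 = 0.2541

0.2541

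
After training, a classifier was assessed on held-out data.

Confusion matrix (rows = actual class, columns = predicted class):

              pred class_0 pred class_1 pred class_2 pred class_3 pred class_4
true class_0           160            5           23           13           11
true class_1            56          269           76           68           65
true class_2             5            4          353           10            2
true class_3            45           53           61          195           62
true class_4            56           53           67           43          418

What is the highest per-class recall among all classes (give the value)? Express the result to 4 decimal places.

0.9439

Per-class recall (TP/(TP+FN)):
  class_0: TP=160, FN=5+23+13+11=52 → 160/212 = 0.75472
  class_1: TP=269, FN=56+76+68+65=265 → 269/534 = 0.50375
  class_2: TP=353, FN=5+4+10+2=21 → 353/374 = 0.94385
  class_3: TP=195, FN=45+53+61+62=221 → 195/416 = 0.46875
  class_4: TP=418, FN=56+53+67+43=219 → 418/637 = 0.65620
Highest is class 'class_2' with recall = 0.9439.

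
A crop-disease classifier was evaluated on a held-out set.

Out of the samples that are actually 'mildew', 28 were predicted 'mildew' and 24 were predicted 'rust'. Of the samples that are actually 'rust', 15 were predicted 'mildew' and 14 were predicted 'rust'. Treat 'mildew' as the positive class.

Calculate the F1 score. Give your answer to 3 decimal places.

0.589

Precision = TP/(TP+FP) = 28/43 = 0.6512
Recall = TP/(TP+FN) = 28/52 = 0.5385
F1 = 2·TP/(2·TP+FP+FN) = 56/95 = 0.589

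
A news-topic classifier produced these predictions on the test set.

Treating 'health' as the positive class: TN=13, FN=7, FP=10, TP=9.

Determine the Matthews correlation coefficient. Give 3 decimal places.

0.126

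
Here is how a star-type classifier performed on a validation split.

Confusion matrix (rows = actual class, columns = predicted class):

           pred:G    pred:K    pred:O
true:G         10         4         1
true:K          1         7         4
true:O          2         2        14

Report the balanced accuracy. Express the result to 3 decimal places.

Balanced accuracy = mean of per-class recall.
  G: recall = 10/15 = 0.6667
  K: recall = 7/12 = 0.5833
  O: recall = 14/18 = 0.7778
Mean = (0.6667 + 0.5833 + 0.7778) / 3 = 0.676

0.676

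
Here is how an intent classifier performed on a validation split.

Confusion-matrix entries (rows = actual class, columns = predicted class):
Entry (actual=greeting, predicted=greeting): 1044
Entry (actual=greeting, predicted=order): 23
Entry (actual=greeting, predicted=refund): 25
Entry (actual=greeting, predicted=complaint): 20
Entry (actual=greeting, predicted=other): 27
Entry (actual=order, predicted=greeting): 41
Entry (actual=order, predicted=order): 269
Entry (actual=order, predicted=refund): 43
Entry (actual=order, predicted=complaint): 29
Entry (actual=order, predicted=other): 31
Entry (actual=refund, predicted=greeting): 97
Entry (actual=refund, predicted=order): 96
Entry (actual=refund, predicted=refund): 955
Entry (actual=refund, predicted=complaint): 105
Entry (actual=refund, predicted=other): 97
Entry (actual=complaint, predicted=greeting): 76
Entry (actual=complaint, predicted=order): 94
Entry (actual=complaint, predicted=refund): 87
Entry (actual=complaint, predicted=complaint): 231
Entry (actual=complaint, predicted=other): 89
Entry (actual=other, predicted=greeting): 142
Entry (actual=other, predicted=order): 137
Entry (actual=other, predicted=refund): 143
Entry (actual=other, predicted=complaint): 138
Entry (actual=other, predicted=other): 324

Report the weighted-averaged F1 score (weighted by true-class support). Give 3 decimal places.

0.637

Per-class F1 score (2·TP/(2·TP+FP+FN)):
  greeting: TP=1044, FP=41+97+76+142=356, FN=23+25+20+27=95 → 2088/2539 = 0.8224
  order: TP=269, FP=23+96+94+137=350, FN=41+43+29+31=144 → 538/1032 = 0.5213
  refund: TP=955, FP=25+43+87+143=298, FN=97+96+105+97=395 → 1910/2603 = 0.7338
  complaint: TP=231, FP=20+29+105+138=292, FN=76+94+87+89=346 → 462/1100 = 0.4200
  other: TP=324, FP=27+31+97+89=244, FN=142+137+143+138=560 → 648/1452 = 0.4463
Weighted-F1 score = Σ (supportᵢ/N)·F1 scoreᵢ with N=4363: (1139/4363)·0.8224 + (413/4363)·0.5213 + (1350/4363)·0.7338 + (577/4363)·0.4200 + (884/4363)·0.4463 = 0.637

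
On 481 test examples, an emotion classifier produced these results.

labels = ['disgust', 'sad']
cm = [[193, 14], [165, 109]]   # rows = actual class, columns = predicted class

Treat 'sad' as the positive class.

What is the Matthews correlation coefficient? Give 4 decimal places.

MCC = (TP·TN − FP·FN) / √((TP+FP)(TP+FN)(TN+FP)(TN+FN))
Numerator = 109·193 − 14·165 = 18727
Denominator = √(123·274·207·358) = √2497520412 = 49975.1980
MCC = 18727 / 49975.1980 = 0.3747

0.3747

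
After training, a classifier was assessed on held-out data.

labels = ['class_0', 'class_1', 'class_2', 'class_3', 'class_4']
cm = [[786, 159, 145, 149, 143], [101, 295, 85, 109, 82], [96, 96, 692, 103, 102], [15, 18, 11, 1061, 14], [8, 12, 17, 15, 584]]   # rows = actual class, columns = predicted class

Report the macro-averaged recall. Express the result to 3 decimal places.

0.702

Per-class recall (TP/(TP+FN)):
  class_0: TP=786, FN=159+145+149+143=596 → 786/1382 = 0.5687
  class_1: TP=295, FN=101+85+109+82=377 → 295/672 = 0.4390
  class_2: TP=692, FN=96+96+103+102=397 → 692/1089 = 0.6354
  class_3: TP=1061, FN=15+18+11+14=58 → 1061/1119 = 0.9482
  class_4: TP=584, FN=8+12+17+15=52 → 584/636 = 0.9182
Macro-recall = mean = (0.5687 + 0.4390 + 0.6354 + 0.9482 + 0.9182) / 5 = 0.702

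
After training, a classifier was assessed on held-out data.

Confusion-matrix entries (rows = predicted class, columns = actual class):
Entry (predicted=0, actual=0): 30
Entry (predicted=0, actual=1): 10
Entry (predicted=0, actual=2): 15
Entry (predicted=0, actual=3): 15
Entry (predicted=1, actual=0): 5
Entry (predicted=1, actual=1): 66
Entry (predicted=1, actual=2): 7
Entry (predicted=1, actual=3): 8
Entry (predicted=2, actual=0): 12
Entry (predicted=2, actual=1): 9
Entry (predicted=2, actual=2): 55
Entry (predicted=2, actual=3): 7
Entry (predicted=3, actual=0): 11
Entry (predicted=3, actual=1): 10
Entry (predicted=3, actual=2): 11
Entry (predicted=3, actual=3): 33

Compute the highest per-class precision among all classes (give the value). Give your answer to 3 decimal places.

Per-class precision (TP/(TP+FP)):
  0: TP=30, FP=10+15+15=40 → 30/70 = 0.4286
  1: TP=66, FP=5+7+8=20 → 66/86 = 0.7674
  2: TP=55, FP=12+9+7=28 → 55/83 = 0.6627
  3: TP=33, FP=11+10+11=32 → 33/65 = 0.5077
Highest is class '1' with precision = 0.767.

0.767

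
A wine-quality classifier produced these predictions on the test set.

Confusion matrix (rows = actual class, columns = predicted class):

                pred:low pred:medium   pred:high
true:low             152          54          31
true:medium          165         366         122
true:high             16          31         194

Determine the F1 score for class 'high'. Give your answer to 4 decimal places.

0.6599

Take TP from the diagonal, FP from the rest of the 'high' prediction marginal, FN from the rest of the 'high' actual marginal.
F1 score = 2·TP/(2·TP+FP+FN).
high: TP=194, FP=31+122=153, FN=16+31=47 → 388/588 = 0.65986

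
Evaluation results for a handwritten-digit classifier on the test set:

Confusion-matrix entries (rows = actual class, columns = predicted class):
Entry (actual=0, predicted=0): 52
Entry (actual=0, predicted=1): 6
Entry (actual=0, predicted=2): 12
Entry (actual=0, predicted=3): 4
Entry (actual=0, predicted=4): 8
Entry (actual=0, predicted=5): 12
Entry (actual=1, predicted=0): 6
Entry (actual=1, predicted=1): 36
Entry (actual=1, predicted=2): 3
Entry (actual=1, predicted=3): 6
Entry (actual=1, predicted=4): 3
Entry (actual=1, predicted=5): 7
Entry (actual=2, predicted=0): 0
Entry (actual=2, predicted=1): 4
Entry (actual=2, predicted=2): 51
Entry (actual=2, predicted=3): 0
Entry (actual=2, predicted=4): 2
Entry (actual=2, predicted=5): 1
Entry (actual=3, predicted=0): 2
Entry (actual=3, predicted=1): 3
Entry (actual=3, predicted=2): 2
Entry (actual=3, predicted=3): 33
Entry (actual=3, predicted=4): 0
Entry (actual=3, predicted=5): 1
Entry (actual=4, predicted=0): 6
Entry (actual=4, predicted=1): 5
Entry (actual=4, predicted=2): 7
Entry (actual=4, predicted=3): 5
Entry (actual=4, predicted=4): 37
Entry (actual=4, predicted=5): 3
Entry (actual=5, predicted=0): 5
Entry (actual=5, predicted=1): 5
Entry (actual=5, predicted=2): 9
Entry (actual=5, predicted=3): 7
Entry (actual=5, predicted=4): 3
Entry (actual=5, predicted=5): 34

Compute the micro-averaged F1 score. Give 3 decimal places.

0.639

Micro-averaging pools counts across classes: ΣTP=243, ΣFP=137, ΣFN=137.
Micro-F1 score = 2·TP/(2·TP+FP+FN) on pooled counts = 0.639 (equals overall accuracy in single-label multiclass).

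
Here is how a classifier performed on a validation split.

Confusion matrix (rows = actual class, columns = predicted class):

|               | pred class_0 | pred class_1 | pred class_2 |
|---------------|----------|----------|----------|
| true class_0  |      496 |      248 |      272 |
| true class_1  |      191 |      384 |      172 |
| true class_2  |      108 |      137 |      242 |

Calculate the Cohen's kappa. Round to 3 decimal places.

Observed agreement pₒ = trace/N = 1122/2250 = 0.4987
Expected agreement pₑ = Σ (rowᵢ·colᵢ)/N² = (1016·795 + 747·769 + 487·686)/2250² = 0.3390
κ = (pₒ − pₑ)/(1 − pₑ) = (0.4987 − 0.3390)/(1 − 0.3390) = 0.242

0.242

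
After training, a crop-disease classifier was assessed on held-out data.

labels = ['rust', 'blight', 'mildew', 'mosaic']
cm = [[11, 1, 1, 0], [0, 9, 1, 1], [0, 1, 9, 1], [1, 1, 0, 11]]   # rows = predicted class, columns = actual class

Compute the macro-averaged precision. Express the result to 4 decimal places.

0.8322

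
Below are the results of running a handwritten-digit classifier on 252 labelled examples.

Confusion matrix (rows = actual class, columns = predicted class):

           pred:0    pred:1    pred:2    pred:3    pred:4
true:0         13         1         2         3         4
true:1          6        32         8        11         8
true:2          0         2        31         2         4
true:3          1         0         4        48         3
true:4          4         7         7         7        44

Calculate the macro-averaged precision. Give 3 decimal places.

0.655

Per-class precision (TP/(TP+FP)):
  0: TP=13, FP=6+0+1+4=11 → 13/24 = 0.5417
  1: TP=32, FP=1+2+0+7=10 → 32/42 = 0.7619
  2: TP=31, FP=2+8+4+7=21 → 31/52 = 0.5962
  3: TP=48, FP=3+11+2+7=23 → 48/71 = 0.6761
  4: TP=44, FP=4+8+4+3=19 → 44/63 = 0.6984
Macro-precision = mean = (0.5417 + 0.7619 + 0.5962 + 0.6761 + 0.6984) / 5 = 0.655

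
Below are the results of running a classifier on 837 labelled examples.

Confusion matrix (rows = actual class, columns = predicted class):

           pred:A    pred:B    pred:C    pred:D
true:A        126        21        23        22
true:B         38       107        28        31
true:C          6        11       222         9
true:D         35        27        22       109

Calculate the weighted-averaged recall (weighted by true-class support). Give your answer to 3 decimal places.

0.674

Per-class recall (TP/(TP+FN)):
  A: TP=126, FN=21+23+22=66 → 126/192 = 0.6563
  B: TP=107, FN=38+28+31=97 → 107/204 = 0.5245
  C: TP=222, FN=6+11+9=26 → 222/248 = 0.8952
  D: TP=109, FN=35+27+22=84 → 109/193 = 0.5648
Weighted-recall = Σ (supportᵢ/N)·recallᵢ with N=837: (192/837)·0.6563 + (204/837)·0.5245 + (248/837)·0.8952 + (193/837)·0.5648 = 0.674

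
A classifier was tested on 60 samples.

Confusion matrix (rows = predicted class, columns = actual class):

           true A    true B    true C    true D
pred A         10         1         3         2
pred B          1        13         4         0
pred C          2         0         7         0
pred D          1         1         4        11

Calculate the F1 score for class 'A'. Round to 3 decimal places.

One-vs-rest for 'A': TP = diagonal; FP = other classes predicted 'A'; FN = 'A' predicted as other.
F1 score = 2·TP/(2·TP+FP+FN).
A: TP=10, FP=1+3+2=6, FN=1+2+1=4 → 20/30 = 0.6667

0.667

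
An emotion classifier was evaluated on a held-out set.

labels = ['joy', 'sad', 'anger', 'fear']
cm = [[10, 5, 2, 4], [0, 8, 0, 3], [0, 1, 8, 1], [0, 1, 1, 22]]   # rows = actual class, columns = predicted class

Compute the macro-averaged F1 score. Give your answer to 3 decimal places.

Per-class F1 score (2·TP/(2·TP+FP+FN)):
  joy: TP=10, FP=0+0+0=0, FN=5+2+4=11 → 20/31 = 0.6452
  sad: TP=8, FP=5+1+1=7, FN=0+0+3=3 → 16/26 = 0.6154
  anger: TP=8, FP=2+0+1=3, FN=0+1+1=2 → 16/21 = 0.7619
  fear: TP=22, FP=4+3+1=8, FN=0+1+1=2 → 44/54 = 0.8148
Macro-F1 score = mean = (0.6452 + 0.6154 + 0.7619 + 0.8148) / 4 = 0.709

0.709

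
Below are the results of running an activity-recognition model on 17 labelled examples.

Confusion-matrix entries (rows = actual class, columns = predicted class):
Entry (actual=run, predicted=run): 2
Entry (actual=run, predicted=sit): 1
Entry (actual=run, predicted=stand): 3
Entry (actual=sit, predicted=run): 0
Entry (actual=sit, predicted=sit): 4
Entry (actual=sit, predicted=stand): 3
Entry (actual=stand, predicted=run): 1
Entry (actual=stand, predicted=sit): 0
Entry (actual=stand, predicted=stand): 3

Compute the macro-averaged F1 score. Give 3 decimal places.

0.524

Per-class F1 score (2·TP/(2·TP+FP+FN)):
  run: TP=2, FP=0+1=1, FN=1+3=4 → 4/9 = 0.4444
  sit: TP=4, FP=1+0=1, FN=0+3=3 → 8/12 = 0.6667
  stand: TP=3, FP=3+3=6, FN=1+0=1 → 6/13 = 0.4615
Macro-F1 score = mean = (0.4444 + 0.6667 + 0.4615) / 3 = 0.524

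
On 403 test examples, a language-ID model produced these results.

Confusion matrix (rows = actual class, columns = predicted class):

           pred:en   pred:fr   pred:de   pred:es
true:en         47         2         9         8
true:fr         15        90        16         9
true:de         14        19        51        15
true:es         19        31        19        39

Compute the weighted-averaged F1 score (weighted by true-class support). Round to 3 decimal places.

Per-class F1 score (2·TP/(2·TP+FP+FN)):
  en: TP=47, FP=15+14+19=48, FN=2+9+8=19 → 94/161 = 0.5839
  fr: TP=90, FP=2+19+31=52, FN=15+16+9=40 → 180/272 = 0.6618
  de: TP=51, FP=9+16+19=44, FN=14+19+15=48 → 102/194 = 0.5258
  es: TP=39, FP=8+9+15=32, FN=19+31+19=69 → 78/179 = 0.4358
Weighted-F1 score = Σ (supportᵢ/N)·F1 scoreᵢ with N=403: (66/403)·0.5839 + (130/403)·0.6618 + (99/403)·0.5258 + (108/403)·0.4358 = 0.555

0.555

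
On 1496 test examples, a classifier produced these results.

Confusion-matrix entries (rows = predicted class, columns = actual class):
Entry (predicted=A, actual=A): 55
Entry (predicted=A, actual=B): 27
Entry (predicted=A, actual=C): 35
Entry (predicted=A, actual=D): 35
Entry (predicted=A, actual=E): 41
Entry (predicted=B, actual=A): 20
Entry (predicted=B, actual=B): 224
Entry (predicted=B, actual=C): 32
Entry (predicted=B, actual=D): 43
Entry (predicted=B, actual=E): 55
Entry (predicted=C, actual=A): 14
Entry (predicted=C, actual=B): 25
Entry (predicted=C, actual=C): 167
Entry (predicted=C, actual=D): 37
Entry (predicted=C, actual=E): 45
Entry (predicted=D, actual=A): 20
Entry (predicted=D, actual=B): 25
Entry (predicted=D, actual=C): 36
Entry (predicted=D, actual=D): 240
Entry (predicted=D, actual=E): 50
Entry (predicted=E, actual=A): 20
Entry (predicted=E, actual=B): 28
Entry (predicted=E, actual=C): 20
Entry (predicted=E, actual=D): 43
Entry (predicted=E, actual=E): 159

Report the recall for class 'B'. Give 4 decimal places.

One-vs-rest for 'B': TP = diagonal; FP = other classes predicted 'B'; FN = 'B' predicted as other.
recall = TP/(TP+FN).
B: TP=224, FN=27+25+25+28=105 → 224/329 = 0.68085

0.6809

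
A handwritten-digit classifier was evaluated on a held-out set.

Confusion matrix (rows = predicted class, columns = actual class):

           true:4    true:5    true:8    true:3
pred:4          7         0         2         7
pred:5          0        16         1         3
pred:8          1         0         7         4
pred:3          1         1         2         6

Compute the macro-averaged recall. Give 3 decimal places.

Per-class recall (TP/(TP+FN)):
  4: TP=7, FN=0+1+1=2 → 7/9 = 0.7778
  5: TP=16, FN=0+0+1=1 → 16/17 = 0.9412
  8: TP=7, FN=2+1+2=5 → 7/12 = 0.5833
  3: TP=6, FN=7+3+4=14 → 6/20 = 0.3000
Macro-recall = mean = (0.7778 + 0.9412 + 0.5833 + 0.3000) / 4 = 0.651

0.651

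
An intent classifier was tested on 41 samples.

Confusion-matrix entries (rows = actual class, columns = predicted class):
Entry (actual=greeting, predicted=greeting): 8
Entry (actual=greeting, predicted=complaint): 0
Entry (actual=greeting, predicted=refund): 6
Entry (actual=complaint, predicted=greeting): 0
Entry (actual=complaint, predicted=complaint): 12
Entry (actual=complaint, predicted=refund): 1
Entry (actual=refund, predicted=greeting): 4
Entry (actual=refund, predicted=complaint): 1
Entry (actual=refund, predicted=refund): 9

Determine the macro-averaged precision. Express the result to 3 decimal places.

0.717

Per-class precision (TP/(TP+FP)):
  greeting: TP=8, FP=0+4=4 → 8/12 = 0.6667
  complaint: TP=12, FP=0+1=1 → 12/13 = 0.9231
  refund: TP=9, FP=6+1=7 → 9/16 = 0.5625
Macro-precision = mean = (0.6667 + 0.9231 + 0.5625) / 3 = 0.717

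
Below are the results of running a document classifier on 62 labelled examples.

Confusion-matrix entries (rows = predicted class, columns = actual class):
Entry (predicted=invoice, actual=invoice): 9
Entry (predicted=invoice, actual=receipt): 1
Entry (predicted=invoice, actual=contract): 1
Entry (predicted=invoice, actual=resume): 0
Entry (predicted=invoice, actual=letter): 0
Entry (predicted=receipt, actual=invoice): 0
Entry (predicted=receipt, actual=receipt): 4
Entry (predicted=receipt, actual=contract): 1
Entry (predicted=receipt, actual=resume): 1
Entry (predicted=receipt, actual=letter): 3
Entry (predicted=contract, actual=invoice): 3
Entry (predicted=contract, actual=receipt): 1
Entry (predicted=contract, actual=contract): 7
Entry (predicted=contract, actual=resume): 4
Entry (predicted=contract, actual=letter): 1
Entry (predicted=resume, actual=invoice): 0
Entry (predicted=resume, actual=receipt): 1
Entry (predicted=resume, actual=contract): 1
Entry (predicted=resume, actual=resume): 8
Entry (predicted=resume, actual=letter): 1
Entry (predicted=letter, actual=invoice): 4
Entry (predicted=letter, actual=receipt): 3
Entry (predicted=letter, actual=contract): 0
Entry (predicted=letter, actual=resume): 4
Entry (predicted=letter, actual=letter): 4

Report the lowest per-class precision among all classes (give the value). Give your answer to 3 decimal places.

0.267

Per-class precision (TP/(TP+FP)):
  invoice: TP=9, FP=1+1+0+0=2 → 9/11 = 0.8182
  receipt: TP=4, FP=0+1+1+3=5 → 4/9 = 0.4444
  contract: TP=7, FP=3+1+4+1=9 → 7/16 = 0.4375
  resume: TP=8, FP=0+1+1+1=3 → 8/11 = 0.7273
  letter: TP=4, FP=4+3+0+4=11 → 4/15 = 0.2667
Lowest is class 'letter' with precision = 0.267.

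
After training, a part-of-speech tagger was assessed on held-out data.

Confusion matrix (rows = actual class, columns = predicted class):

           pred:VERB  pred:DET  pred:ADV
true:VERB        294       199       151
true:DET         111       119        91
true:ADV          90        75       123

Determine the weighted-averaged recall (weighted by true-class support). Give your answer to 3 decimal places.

Per-class recall (TP/(TP+FN)):
  VERB: TP=294, FN=199+151=350 → 294/644 = 0.4565
  DET: TP=119, FN=111+91=202 → 119/321 = 0.3707
  ADV: TP=123, FN=90+75=165 → 123/288 = 0.4271
Weighted-recall = Σ (supportᵢ/N)·recallᵢ with N=1253: (644/1253)·0.4565 + (321/1253)·0.3707 + (288/1253)·0.4271 = 0.428

0.428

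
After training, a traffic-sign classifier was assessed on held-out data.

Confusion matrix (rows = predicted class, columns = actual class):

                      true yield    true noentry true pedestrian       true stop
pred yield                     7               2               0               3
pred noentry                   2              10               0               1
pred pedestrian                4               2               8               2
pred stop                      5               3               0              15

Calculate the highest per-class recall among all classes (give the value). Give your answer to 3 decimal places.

Per-class recall (TP/(TP+FN)):
  yield: TP=7, FN=2+4+5=11 → 7/18 = 0.3889
  noentry: TP=10, FN=2+2+3=7 → 10/17 = 0.5882
  pedestrian: TP=8, FN=0+0+0=0 → 8/8 = 1.0000
  stop: TP=15, FN=3+1+2=6 → 15/21 = 0.7143
Highest is class 'pedestrian' with recall = 1.000.

1.000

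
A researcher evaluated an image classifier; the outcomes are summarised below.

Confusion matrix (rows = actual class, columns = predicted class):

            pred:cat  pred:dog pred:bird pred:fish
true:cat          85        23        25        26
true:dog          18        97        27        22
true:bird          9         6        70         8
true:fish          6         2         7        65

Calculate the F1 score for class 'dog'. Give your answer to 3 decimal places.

F1 score = 2·TP/(2·TP+FP+FN).
dog: TP=97, FP=23+6+2=31, FN=18+27+22=67 → 194/292 = 0.6644

0.664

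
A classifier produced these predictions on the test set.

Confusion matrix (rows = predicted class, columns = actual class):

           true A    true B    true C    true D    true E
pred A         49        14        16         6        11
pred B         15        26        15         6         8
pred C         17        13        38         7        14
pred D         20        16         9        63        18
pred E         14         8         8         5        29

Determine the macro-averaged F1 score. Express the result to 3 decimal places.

Per-class F1 score (2·TP/(2·TP+FP+FN)):
  A: TP=49, FP=14+16+6+11=47, FN=15+17+20+14=66 → 98/211 = 0.4645
  B: TP=26, FP=15+15+6+8=44, FN=14+13+16+8=51 → 52/147 = 0.3537
  C: TP=38, FP=17+13+7+14=51, FN=16+15+9+8=48 → 76/175 = 0.4343
  D: TP=63, FP=20+16+9+18=63, FN=6+6+7+5=24 → 126/213 = 0.5915
  E: TP=29, FP=14+8+8+5=35, FN=11+8+14+18=51 → 58/144 = 0.4028
Macro-F1 score = mean = (0.4645 + 0.3537 + 0.4343 + 0.5915 + 0.4028) / 5 = 0.449

0.449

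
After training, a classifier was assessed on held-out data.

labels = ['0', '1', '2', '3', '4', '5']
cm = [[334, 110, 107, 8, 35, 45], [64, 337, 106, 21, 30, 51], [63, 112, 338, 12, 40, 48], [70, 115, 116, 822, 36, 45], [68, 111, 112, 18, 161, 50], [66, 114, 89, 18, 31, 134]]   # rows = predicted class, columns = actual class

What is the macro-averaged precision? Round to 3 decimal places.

Per-class precision (TP/(TP+FP)):
  0: TP=334, FP=110+107+8+35+45=305 → 334/639 = 0.5227
  1: TP=337, FP=64+106+21+30+51=272 → 337/609 = 0.5534
  2: TP=338, FP=63+112+12+40+48=275 → 338/613 = 0.5514
  3: TP=822, FP=70+115+116+36+45=382 → 822/1204 = 0.6827
  4: TP=161, FP=68+111+112+18+50=359 → 161/520 = 0.3096
  5: TP=134, FP=66+114+89+18+31=318 → 134/452 = 0.2965
Macro-precision = mean = (0.5227 + 0.5534 + 0.5514 + 0.6827 + 0.3096 + 0.2965) / 6 = 0.486

0.486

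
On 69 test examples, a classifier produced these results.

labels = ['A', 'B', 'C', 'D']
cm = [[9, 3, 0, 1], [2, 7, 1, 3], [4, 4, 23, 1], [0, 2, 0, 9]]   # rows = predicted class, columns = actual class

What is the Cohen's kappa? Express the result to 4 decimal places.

0.5783

Observed agreement pₒ = trace/N = 48/69 = 0.69565
Expected agreement pₑ = Σ (rowᵢ·colᵢ)/N² = (15·13 + 16·13 + 24·32 + 14·11)/69² = 0.27830
κ = (pₒ − pₑ)/(1 − pₑ) = (0.69565 − 0.27830)/(1 − 0.27830) = 0.5783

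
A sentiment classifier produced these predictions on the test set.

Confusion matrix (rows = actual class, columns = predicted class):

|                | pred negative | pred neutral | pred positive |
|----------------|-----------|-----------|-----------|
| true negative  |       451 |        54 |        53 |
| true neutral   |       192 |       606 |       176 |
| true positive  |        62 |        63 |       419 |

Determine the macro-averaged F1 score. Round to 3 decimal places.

Per-class F1 score (2·TP/(2·TP+FP+FN)):
  negative: TP=451, FP=192+62=254, FN=54+53=107 → 902/1263 = 0.7142
  neutral: TP=606, FP=54+63=117, FN=192+176=368 → 1212/1697 = 0.7142
  positive: TP=419, FP=53+176=229, FN=62+63=125 → 838/1192 = 0.7030
Macro-F1 score = mean = (0.7142 + 0.7142 + 0.7030) / 3 = 0.710

0.710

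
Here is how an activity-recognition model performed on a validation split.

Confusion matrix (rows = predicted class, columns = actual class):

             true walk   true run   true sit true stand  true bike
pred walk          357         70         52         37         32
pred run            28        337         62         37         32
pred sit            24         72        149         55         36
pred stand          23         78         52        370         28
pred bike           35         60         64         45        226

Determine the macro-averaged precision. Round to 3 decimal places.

0.594

Per-class precision (TP/(TP+FP)):
  walk: TP=357, FP=70+52+37+32=191 → 357/548 = 0.6515
  run: TP=337, FP=28+62+37+32=159 → 337/496 = 0.6794
  sit: TP=149, FP=24+72+55+36=187 → 149/336 = 0.4435
  stand: TP=370, FP=23+78+52+28=181 → 370/551 = 0.6715
  bike: TP=226, FP=35+60+64+45=204 → 226/430 = 0.5256
Macro-precision = mean = (0.6515 + 0.6794 + 0.4435 + 0.6715 + 0.5256) / 5 = 0.594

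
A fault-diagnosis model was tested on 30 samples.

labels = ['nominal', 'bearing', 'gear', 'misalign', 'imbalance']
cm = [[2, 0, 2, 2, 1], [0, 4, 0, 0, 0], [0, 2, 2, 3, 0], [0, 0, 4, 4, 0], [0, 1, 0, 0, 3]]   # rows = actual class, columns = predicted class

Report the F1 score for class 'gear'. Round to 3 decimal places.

0.267

Treat 'gear' as positive and all other classes as negative.
F1 score = 2·TP/(2·TP+FP+FN).
gear: TP=2, FP=2+0+4+0=6, FN=0+2+3+0=5 → 4/15 = 0.2667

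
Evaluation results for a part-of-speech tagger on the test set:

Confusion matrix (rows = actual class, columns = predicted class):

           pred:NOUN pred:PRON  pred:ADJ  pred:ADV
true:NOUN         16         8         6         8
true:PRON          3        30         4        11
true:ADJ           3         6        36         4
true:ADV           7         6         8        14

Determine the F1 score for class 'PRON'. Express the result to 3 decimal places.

0.612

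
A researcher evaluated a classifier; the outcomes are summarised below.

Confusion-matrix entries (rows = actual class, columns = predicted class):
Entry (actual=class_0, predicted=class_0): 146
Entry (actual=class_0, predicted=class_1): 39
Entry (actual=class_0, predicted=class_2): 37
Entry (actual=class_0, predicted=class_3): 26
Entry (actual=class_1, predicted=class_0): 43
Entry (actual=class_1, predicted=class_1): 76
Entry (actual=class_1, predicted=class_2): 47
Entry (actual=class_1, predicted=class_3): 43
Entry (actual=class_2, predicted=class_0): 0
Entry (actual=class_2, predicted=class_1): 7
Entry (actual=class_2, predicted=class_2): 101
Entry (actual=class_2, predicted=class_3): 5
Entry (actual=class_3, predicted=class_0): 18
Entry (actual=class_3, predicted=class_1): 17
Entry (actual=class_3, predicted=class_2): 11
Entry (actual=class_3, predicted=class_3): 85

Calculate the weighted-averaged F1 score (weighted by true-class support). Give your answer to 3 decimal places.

0.572

Per-class F1 score (2·TP/(2·TP+FP+FN)):
  class_0: TP=146, FP=43+0+18=61, FN=39+37+26=102 → 292/455 = 0.6418
  class_1: TP=76, FP=39+7+17=63, FN=43+47+43=133 → 152/348 = 0.4368
  class_2: TP=101, FP=37+47+11=95, FN=0+7+5=12 → 202/309 = 0.6537
  class_3: TP=85, FP=26+43+5=74, FN=18+17+11=46 → 170/290 = 0.5862
Weighted-F1 score = Σ (supportᵢ/N)·F1 scoreᵢ with N=701: (248/701)·0.6418 + (209/701)·0.4368 + (113/701)·0.6537 + (131/701)·0.5862 = 0.572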